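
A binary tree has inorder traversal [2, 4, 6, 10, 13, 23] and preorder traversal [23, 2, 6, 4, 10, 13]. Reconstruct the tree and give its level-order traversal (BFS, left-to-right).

Inorder:  [2, 4, 6, 10, 13, 23]
Preorder: [23, 2, 6, 4, 10, 13]
Algorithm: preorder visits root first, so consume preorder in order;
for each root, split the current inorder slice at that value into
left-subtree inorder and right-subtree inorder, then recurse.
Recursive splits:
  root=23; inorder splits into left=[2, 4, 6, 10, 13], right=[]
  root=2; inorder splits into left=[], right=[4, 6, 10, 13]
  root=6; inorder splits into left=[4], right=[10, 13]
  root=4; inorder splits into left=[], right=[]
  root=10; inorder splits into left=[], right=[13]
  root=13; inorder splits into left=[], right=[]
Reconstructed level-order: [23, 2, 6, 4, 10, 13]


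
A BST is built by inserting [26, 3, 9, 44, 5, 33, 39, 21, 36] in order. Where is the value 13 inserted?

Starting tree (level order): [26, 3, 44, None, 9, 33, None, 5, 21, None, 39, None, None, None, None, 36]
Insertion path: 26 -> 3 -> 9 -> 21
Result: insert 13 as left child of 21
Final tree (level order): [26, 3, 44, None, 9, 33, None, 5, 21, None, 39, None, None, 13, None, 36]


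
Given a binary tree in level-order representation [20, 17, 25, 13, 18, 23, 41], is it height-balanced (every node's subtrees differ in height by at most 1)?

Tree (level-order array): [20, 17, 25, 13, 18, 23, 41]
Definition: a tree is height-balanced if, at every node, |h(left) - h(right)| <= 1 (empty subtree has height -1).
Bottom-up per-node check:
  node 13: h_left=-1, h_right=-1, diff=0 [OK], height=0
  node 18: h_left=-1, h_right=-1, diff=0 [OK], height=0
  node 17: h_left=0, h_right=0, diff=0 [OK], height=1
  node 23: h_left=-1, h_right=-1, diff=0 [OK], height=0
  node 41: h_left=-1, h_right=-1, diff=0 [OK], height=0
  node 25: h_left=0, h_right=0, diff=0 [OK], height=1
  node 20: h_left=1, h_right=1, diff=0 [OK], height=2
All nodes satisfy the balance condition.
Result: Balanced


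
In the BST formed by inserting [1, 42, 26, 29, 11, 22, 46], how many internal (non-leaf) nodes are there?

Tree built from: [1, 42, 26, 29, 11, 22, 46]
Tree (level-order array): [1, None, 42, 26, 46, 11, 29, None, None, None, 22]
Rule: An internal node has at least one child.
Per-node child counts:
  node 1: 1 child(ren)
  node 42: 2 child(ren)
  node 26: 2 child(ren)
  node 11: 1 child(ren)
  node 22: 0 child(ren)
  node 29: 0 child(ren)
  node 46: 0 child(ren)
Matching nodes: [1, 42, 26, 11]
Count of internal (non-leaf) nodes: 4


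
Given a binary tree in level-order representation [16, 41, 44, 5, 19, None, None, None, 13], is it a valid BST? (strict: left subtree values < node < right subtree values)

Level-order array: [16, 41, 44, 5, 19, None, None, None, 13]
Validate using subtree bounds (lo, hi): at each node, require lo < value < hi,
then recurse left with hi=value and right with lo=value.
Preorder trace (stopping at first violation):
  at node 16 with bounds (-inf, +inf): OK
  at node 41 with bounds (-inf, 16): VIOLATION
Node 41 violates its bound: not (-inf < 41 < 16).
Result: Not a valid BST


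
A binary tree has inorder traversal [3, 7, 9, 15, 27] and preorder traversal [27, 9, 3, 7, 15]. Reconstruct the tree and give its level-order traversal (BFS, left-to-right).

Inorder:  [3, 7, 9, 15, 27]
Preorder: [27, 9, 3, 7, 15]
Algorithm: preorder visits root first, so consume preorder in order;
for each root, split the current inorder slice at that value into
left-subtree inorder and right-subtree inorder, then recurse.
Recursive splits:
  root=27; inorder splits into left=[3, 7, 9, 15], right=[]
  root=9; inorder splits into left=[3, 7], right=[15]
  root=3; inorder splits into left=[], right=[7]
  root=7; inorder splits into left=[], right=[]
  root=15; inorder splits into left=[], right=[]
Reconstructed level-order: [27, 9, 3, 15, 7]


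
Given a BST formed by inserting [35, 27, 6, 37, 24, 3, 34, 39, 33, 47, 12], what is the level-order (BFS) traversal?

Tree insertion order: [35, 27, 6, 37, 24, 3, 34, 39, 33, 47, 12]
Tree (level-order array): [35, 27, 37, 6, 34, None, 39, 3, 24, 33, None, None, 47, None, None, 12]
BFS from the root, enqueuing left then right child of each popped node:
  queue [35] -> pop 35, enqueue [27, 37], visited so far: [35]
  queue [27, 37] -> pop 27, enqueue [6, 34], visited so far: [35, 27]
  queue [37, 6, 34] -> pop 37, enqueue [39], visited so far: [35, 27, 37]
  queue [6, 34, 39] -> pop 6, enqueue [3, 24], visited so far: [35, 27, 37, 6]
  queue [34, 39, 3, 24] -> pop 34, enqueue [33], visited so far: [35, 27, 37, 6, 34]
  queue [39, 3, 24, 33] -> pop 39, enqueue [47], visited so far: [35, 27, 37, 6, 34, 39]
  queue [3, 24, 33, 47] -> pop 3, enqueue [none], visited so far: [35, 27, 37, 6, 34, 39, 3]
  queue [24, 33, 47] -> pop 24, enqueue [12], visited so far: [35, 27, 37, 6, 34, 39, 3, 24]
  queue [33, 47, 12] -> pop 33, enqueue [none], visited so far: [35, 27, 37, 6, 34, 39, 3, 24, 33]
  queue [47, 12] -> pop 47, enqueue [none], visited so far: [35, 27, 37, 6, 34, 39, 3, 24, 33, 47]
  queue [12] -> pop 12, enqueue [none], visited so far: [35, 27, 37, 6, 34, 39, 3, 24, 33, 47, 12]
Result: [35, 27, 37, 6, 34, 39, 3, 24, 33, 47, 12]


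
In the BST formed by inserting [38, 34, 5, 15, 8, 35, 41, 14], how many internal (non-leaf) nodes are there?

Tree built from: [38, 34, 5, 15, 8, 35, 41, 14]
Tree (level-order array): [38, 34, 41, 5, 35, None, None, None, 15, None, None, 8, None, None, 14]
Rule: An internal node has at least one child.
Per-node child counts:
  node 38: 2 child(ren)
  node 34: 2 child(ren)
  node 5: 1 child(ren)
  node 15: 1 child(ren)
  node 8: 1 child(ren)
  node 14: 0 child(ren)
  node 35: 0 child(ren)
  node 41: 0 child(ren)
Matching nodes: [38, 34, 5, 15, 8]
Count of internal (non-leaf) nodes: 5


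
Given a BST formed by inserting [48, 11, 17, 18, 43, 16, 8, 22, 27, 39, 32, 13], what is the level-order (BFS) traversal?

Tree insertion order: [48, 11, 17, 18, 43, 16, 8, 22, 27, 39, 32, 13]
Tree (level-order array): [48, 11, None, 8, 17, None, None, 16, 18, 13, None, None, 43, None, None, 22, None, None, 27, None, 39, 32]
BFS from the root, enqueuing left then right child of each popped node:
  queue [48] -> pop 48, enqueue [11], visited so far: [48]
  queue [11] -> pop 11, enqueue [8, 17], visited so far: [48, 11]
  queue [8, 17] -> pop 8, enqueue [none], visited so far: [48, 11, 8]
  queue [17] -> pop 17, enqueue [16, 18], visited so far: [48, 11, 8, 17]
  queue [16, 18] -> pop 16, enqueue [13], visited so far: [48, 11, 8, 17, 16]
  queue [18, 13] -> pop 18, enqueue [43], visited so far: [48, 11, 8, 17, 16, 18]
  queue [13, 43] -> pop 13, enqueue [none], visited so far: [48, 11, 8, 17, 16, 18, 13]
  queue [43] -> pop 43, enqueue [22], visited so far: [48, 11, 8, 17, 16, 18, 13, 43]
  queue [22] -> pop 22, enqueue [27], visited so far: [48, 11, 8, 17, 16, 18, 13, 43, 22]
  queue [27] -> pop 27, enqueue [39], visited so far: [48, 11, 8, 17, 16, 18, 13, 43, 22, 27]
  queue [39] -> pop 39, enqueue [32], visited so far: [48, 11, 8, 17, 16, 18, 13, 43, 22, 27, 39]
  queue [32] -> pop 32, enqueue [none], visited so far: [48, 11, 8, 17, 16, 18, 13, 43, 22, 27, 39, 32]
Result: [48, 11, 8, 17, 16, 18, 13, 43, 22, 27, 39, 32]


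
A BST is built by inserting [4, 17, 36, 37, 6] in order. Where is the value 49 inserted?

Starting tree (level order): [4, None, 17, 6, 36, None, None, None, 37]
Insertion path: 4 -> 17 -> 36 -> 37
Result: insert 49 as right child of 37
Final tree (level order): [4, None, 17, 6, 36, None, None, None, 37, None, 49]


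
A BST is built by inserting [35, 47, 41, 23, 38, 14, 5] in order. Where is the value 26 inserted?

Starting tree (level order): [35, 23, 47, 14, None, 41, None, 5, None, 38]
Insertion path: 35 -> 23
Result: insert 26 as right child of 23
Final tree (level order): [35, 23, 47, 14, 26, 41, None, 5, None, None, None, 38]


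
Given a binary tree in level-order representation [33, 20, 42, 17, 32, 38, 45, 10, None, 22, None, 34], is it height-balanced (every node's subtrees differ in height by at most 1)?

Tree (level-order array): [33, 20, 42, 17, 32, 38, 45, 10, None, 22, None, 34]
Definition: a tree is height-balanced if, at every node, |h(left) - h(right)| <= 1 (empty subtree has height -1).
Bottom-up per-node check:
  node 10: h_left=-1, h_right=-1, diff=0 [OK], height=0
  node 17: h_left=0, h_right=-1, diff=1 [OK], height=1
  node 22: h_left=-1, h_right=-1, diff=0 [OK], height=0
  node 32: h_left=0, h_right=-1, diff=1 [OK], height=1
  node 20: h_left=1, h_right=1, diff=0 [OK], height=2
  node 34: h_left=-1, h_right=-1, diff=0 [OK], height=0
  node 38: h_left=0, h_right=-1, diff=1 [OK], height=1
  node 45: h_left=-1, h_right=-1, diff=0 [OK], height=0
  node 42: h_left=1, h_right=0, diff=1 [OK], height=2
  node 33: h_left=2, h_right=2, diff=0 [OK], height=3
All nodes satisfy the balance condition.
Result: Balanced


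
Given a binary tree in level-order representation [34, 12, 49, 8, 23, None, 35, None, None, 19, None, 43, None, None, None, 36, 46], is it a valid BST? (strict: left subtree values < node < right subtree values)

Level-order array: [34, 12, 49, 8, 23, None, 35, None, None, 19, None, 43, None, None, None, 36, 46]
Validate using subtree bounds (lo, hi): at each node, require lo < value < hi,
then recurse left with hi=value and right with lo=value.
Preorder trace (stopping at first violation):
  at node 34 with bounds (-inf, +inf): OK
  at node 12 with bounds (-inf, 34): OK
  at node 8 with bounds (-inf, 12): OK
  at node 23 with bounds (12, 34): OK
  at node 19 with bounds (12, 23): OK
  at node 49 with bounds (34, +inf): OK
  at node 35 with bounds (49, +inf): VIOLATION
Node 35 violates its bound: not (49 < 35 < +inf).
Result: Not a valid BST


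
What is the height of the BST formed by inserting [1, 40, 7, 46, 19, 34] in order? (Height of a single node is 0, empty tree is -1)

Insertion order: [1, 40, 7, 46, 19, 34]
Tree (level-order array): [1, None, 40, 7, 46, None, 19, None, None, None, 34]
Compute height bottom-up (empty subtree = -1):
  height(34) = 1 + max(-1, -1) = 0
  height(19) = 1 + max(-1, 0) = 1
  height(7) = 1 + max(-1, 1) = 2
  height(46) = 1 + max(-1, -1) = 0
  height(40) = 1 + max(2, 0) = 3
  height(1) = 1 + max(-1, 3) = 4
Height = 4


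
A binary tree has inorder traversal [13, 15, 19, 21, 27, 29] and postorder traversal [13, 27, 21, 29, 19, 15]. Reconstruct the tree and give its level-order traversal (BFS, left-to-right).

Inorder:   [13, 15, 19, 21, 27, 29]
Postorder: [13, 27, 21, 29, 19, 15]
Algorithm: postorder visits root last, so walk postorder right-to-left;
each value is the root of the current inorder slice — split it at that
value, recurse on the right subtree first, then the left.
Recursive splits:
  root=15; inorder splits into left=[13], right=[19, 21, 27, 29]
  root=19; inorder splits into left=[], right=[21, 27, 29]
  root=29; inorder splits into left=[21, 27], right=[]
  root=21; inorder splits into left=[], right=[27]
  root=27; inorder splits into left=[], right=[]
  root=13; inorder splits into left=[], right=[]
Reconstructed level-order: [15, 13, 19, 29, 21, 27]


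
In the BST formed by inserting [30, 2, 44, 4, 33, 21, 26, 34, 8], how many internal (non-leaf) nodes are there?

Tree built from: [30, 2, 44, 4, 33, 21, 26, 34, 8]
Tree (level-order array): [30, 2, 44, None, 4, 33, None, None, 21, None, 34, 8, 26]
Rule: An internal node has at least one child.
Per-node child counts:
  node 30: 2 child(ren)
  node 2: 1 child(ren)
  node 4: 1 child(ren)
  node 21: 2 child(ren)
  node 8: 0 child(ren)
  node 26: 0 child(ren)
  node 44: 1 child(ren)
  node 33: 1 child(ren)
  node 34: 0 child(ren)
Matching nodes: [30, 2, 4, 21, 44, 33]
Count of internal (non-leaf) nodes: 6


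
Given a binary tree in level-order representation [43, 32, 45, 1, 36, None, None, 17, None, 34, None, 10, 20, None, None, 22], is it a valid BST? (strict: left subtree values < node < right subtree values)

Level-order array: [43, 32, 45, 1, 36, None, None, 17, None, 34, None, 10, 20, None, None, 22]
Validate using subtree bounds (lo, hi): at each node, require lo < value < hi,
then recurse left with hi=value and right with lo=value.
Preorder trace (stopping at first violation):
  at node 43 with bounds (-inf, +inf): OK
  at node 32 with bounds (-inf, 43): OK
  at node 1 with bounds (-inf, 32): OK
  at node 17 with bounds (-inf, 1): VIOLATION
Node 17 violates its bound: not (-inf < 17 < 1).
Result: Not a valid BST


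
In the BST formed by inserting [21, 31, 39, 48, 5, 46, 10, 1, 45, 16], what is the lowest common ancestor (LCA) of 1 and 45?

Tree insertion order: [21, 31, 39, 48, 5, 46, 10, 1, 45, 16]
Tree (level-order array): [21, 5, 31, 1, 10, None, 39, None, None, None, 16, None, 48, None, None, 46, None, 45]
In a BST, the LCA of p=1, q=45 is the first node v on the
root-to-leaf path with p <= v <= q (go left if both < v, right if both > v).
Walk from root:
  at 21: 1 <= 21 <= 45, this is the LCA
LCA = 21


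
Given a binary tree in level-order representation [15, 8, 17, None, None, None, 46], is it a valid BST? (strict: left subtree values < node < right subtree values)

Level-order array: [15, 8, 17, None, None, None, 46]
Validate using subtree bounds (lo, hi): at each node, require lo < value < hi,
then recurse left with hi=value and right with lo=value.
Preorder trace (stopping at first violation):
  at node 15 with bounds (-inf, +inf): OK
  at node 8 with bounds (-inf, 15): OK
  at node 17 with bounds (15, +inf): OK
  at node 46 with bounds (17, +inf): OK
No violation found at any node.
Result: Valid BST


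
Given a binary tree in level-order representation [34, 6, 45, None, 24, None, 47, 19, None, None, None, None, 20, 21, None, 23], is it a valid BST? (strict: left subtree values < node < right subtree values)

Level-order array: [34, 6, 45, None, 24, None, 47, 19, None, None, None, None, 20, 21, None, 23]
Validate using subtree bounds (lo, hi): at each node, require lo < value < hi,
then recurse left with hi=value and right with lo=value.
Preorder trace (stopping at first violation):
  at node 34 with bounds (-inf, +inf): OK
  at node 6 with bounds (-inf, 34): OK
  at node 24 with bounds (6, 34): OK
  at node 19 with bounds (6, 24): OK
  at node 20 with bounds (19, 24): OK
  at node 21 with bounds (19, 20): VIOLATION
Node 21 violates its bound: not (19 < 21 < 20).
Result: Not a valid BST


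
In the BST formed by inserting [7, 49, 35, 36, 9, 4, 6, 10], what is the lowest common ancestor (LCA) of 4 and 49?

Tree insertion order: [7, 49, 35, 36, 9, 4, 6, 10]
Tree (level-order array): [7, 4, 49, None, 6, 35, None, None, None, 9, 36, None, 10]
In a BST, the LCA of p=4, q=49 is the first node v on the
root-to-leaf path with p <= v <= q (go left if both < v, right if both > v).
Walk from root:
  at 7: 4 <= 7 <= 49, this is the LCA
LCA = 7


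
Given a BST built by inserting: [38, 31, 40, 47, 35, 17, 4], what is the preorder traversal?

Tree insertion order: [38, 31, 40, 47, 35, 17, 4]
Tree (level-order array): [38, 31, 40, 17, 35, None, 47, 4]
Preorder traversal: [38, 31, 17, 4, 35, 40, 47]


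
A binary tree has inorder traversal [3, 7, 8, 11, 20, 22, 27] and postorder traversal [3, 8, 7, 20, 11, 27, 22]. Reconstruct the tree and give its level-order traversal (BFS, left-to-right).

Inorder:   [3, 7, 8, 11, 20, 22, 27]
Postorder: [3, 8, 7, 20, 11, 27, 22]
Algorithm: postorder visits root last, so walk postorder right-to-left;
each value is the root of the current inorder slice — split it at that
value, recurse on the right subtree first, then the left.
Recursive splits:
  root=22; inorder splits into left=[3, 7, 8, 11, 20], right=[27]
  root=27; inorder splits into left=[], right=[]
  root=11; inorder splits into left=[3, 7, 8], right=[20]
  root=20; inorder splits into left=[], right=[]
  root=7; inorder splits into left=[3], right=[8]
  root=8; inorder splits into left=[], right=[]
  root=3; inorder splits into left=[], right=[]
Reconstructed level-order: [22, 11, 27, 7, 20, 3, 8]


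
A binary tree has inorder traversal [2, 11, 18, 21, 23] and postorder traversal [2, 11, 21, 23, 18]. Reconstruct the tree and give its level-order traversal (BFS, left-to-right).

Inorder:   [2, 11, 18, 21, 23]
Postorder: [2, 11, 21, 23, 18]
Algorithm: postorder visits root last, so walk postorder right-to-left;
each value is the root of the current inorder slice — split it at that
value, recurse on the right subtree first, then the left.
Recursive splits:
  root=18; inorder splits into left=[2, 11], right=[21, 23]
  root=23; inorder splits into left=[21], right=[]
  root=21; inorder splits into left=[], right=[]
  root=11; inorder splits into left=[2], right=[]
  root=2; inorder splits into left=[], right=[]
Reconstructed level-order: [18, 11, 23, 2, 21]


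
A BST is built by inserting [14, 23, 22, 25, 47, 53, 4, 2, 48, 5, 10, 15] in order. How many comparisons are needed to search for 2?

Search path for 2: 14 -> 4 -> 2
Found: True
Comparisons: 3


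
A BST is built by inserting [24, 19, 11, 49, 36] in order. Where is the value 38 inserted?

Starting tree (level order): [24, 19, 49, 11, None, 36]
Insertion path: 24 -> 49 -> 36
Result: insert 38 as right child of 36
Final tree (level order): [24, 19, 49, 11, None, 36, None, None, None, None, 38]


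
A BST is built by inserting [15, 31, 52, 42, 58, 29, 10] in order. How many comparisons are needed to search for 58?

Search path for 58: 15 -> 31 -> 52 -> 58
Found: True
Comparisons: 4


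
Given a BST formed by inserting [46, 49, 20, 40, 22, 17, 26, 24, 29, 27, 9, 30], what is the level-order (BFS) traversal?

Tree insertion order: [46, 49, 20, 40, 22, 17, 26, 24, 29, 27, 9, 30]
Tree (level-order array): [46, 20, 49, 17, 40, None, None, 9, None, 22, None, None, None, None, 26, 24, 29, None, None, 27, 30]
BFS from the root, enqueuing left then right child of each popped node:
  queue [46] -> pop 46, enqueue [20, 49], visited so far: [46]
  queue [20, 49] -> pop 20, enqueue [17, 40], visited so far: [46, 20]
  queue [49, 17, 40] -> pop 49, enqueue [none], visited so far: [46, 20, 49]
  queue [17, 40] -> pop 17, enqueue [9], visited so far: [46, 20, 49, 17]
  queue [40, 9] -> pop 40, enqueue [22], visited so far: [46, 20, 49, 17, 40]
  queue [9, 22] -> pop 9, enqueue [none], visited so far: [46, 20, 49, 17, 40, 9]
  queue [22] -> pop 22, enqueue [26], visited so far: [46, 20, 49, 17, 40, 9, 22]
  queue [26] -> pop 26, enqueue [24, 29], visited so far: [46, 20, 49, 17, 40, 9, 22, 26]
  queue [24, 29] -> pop 24, enqueue [none], visited so far: [46, 20, 49, 17, 40, 9, 22, 26, 24]
  queue [29] -> pop 29, enqueue [27, 30], visited so far: [46, 20, 49, 17, 40, 9, 22, 26, 24, 29]
  queue [27, 30] -> pop 27, enqueue [none], visited so far: [46, 20, 49, 17, 40, 9, 22, 26, 24, 29, 27]
  queue [30] -> pop 30, enqueue [none], visited so far: [46, 20, 49, 17, 40, 9, 22, 26, 24, 29, 27, 30]
Result: [46, 20, 49, 17, 40, 9, 22, 26, 24, 29, 27, 30]


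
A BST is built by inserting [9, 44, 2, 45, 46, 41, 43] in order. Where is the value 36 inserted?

Starting tree (level order): [9, 2, 44, None, None, 41, 45, None, 43, None, 46]
Insertion path: 9 -> 44 -> 41
Result: insert 36 as left child of 41
Final tree (level order): [9, 2, 44, None, None, 41, 45, 36, 43, None, 46]


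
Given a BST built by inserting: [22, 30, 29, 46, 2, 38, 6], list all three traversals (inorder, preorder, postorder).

Tree insertion order: [22, 30, 29, 46, 2, 38, 6]
Tree (level-order array): [22, 2, 30, None, 6, 29, 46, None, None, None, None, 38]
Inorder (L, root, R): [2, 6, 22, 29, 30, 38, 46]
Preorder (root, L, R): [22, 2, 6, 30, 29, 46, 38]
Postorder (L, R, root): [6, 2, 29, 38, 46, 30, 22]


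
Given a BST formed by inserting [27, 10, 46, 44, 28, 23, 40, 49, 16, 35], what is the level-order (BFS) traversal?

Tree insertion order: [27, 10, 46, 44, 28, 23, 40, 49, 16, 35]
Tree (level-order array): [27, 10, 46, None, 23, 44, 49, 16, None, 28, None, None, None, None, None, None, 40, 35]
BFS from the root, enqueuing left then right child of each popped node:
  queue [27] -> pop 27, enqueue [10, 46], visited so far: [27]
  queue [10, 46] -> pop 10, enqueue [23], visited so far: [27, 10]
  queue [46, 23] -> pop 46, enqueue [44, 49], visited so far: [27, 10, 46]
  queue [23, 44, 49] -> pop 23, enqueue [16], visited so far: [27, 10, 46, 23]
  queue [44, 49, 16] -> pop 44, enqueue [28], visited so far: [27, 10, 46, 23, 44]
  queue [49, 16, 28] -> pop 49, enqueue [none], visited so far: [27, 10, 46, 23, 44, 49]
  queue [16, 28] -> pop 16, enqueue [none], visited so far: [27, 10, 46, 23, 44, 49, 16]
  queue [28] -> pop 28, enqueue [40], visited so far: [27, 10, 46, 23, 44, 49, 16, 28]
  queue [40] -> pop 40, enqueue [35], visited so far: [27, 10, 46, 23, 44, 49, 16, 28, 40]
  queue [35] -> pop 35, enqueue [none], visited so far: [27, 10, 46, 23, 44, 49, 16, 28, 40, 35]
Result: [27, 10, 46, 23, 44, 49, 16, 28, 40, 35]


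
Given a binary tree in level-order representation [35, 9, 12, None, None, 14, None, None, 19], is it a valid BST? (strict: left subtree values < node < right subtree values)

Level-order array: [35, 9, 12, None, None, 14, None, None, 19]
Validate using subtree bounds (lo, hi): at each node, require lo < value < hi,
then recurse left with hi=value and right with lo=value.
Preorder trace (stopping at first violation):
  at node 35 with bounds (-inf, +inf): OK
  at node 9 with bounds (-inf, 35): OK
  at node 12 with bounds (35, +inf): VIOLATION
Node 12 violates its bound: not (35 < 12 < +inf).
Result: Not a valid BST


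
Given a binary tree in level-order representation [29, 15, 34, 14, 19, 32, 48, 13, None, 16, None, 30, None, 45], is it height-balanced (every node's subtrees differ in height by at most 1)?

Tree (level-order array): [29, 15, 34, 14, 19, 32, 48, 13, None, 16, None, 30, None, 45]
Definition: a tree is height-balanced if, at every node, |h(left) - h(right)| <= 1 (empty subtree has height -1).
Bottom-up per-node check:
  node 13: h_left=-1, h_right=-1, diff=0 [OK], height=0
  node 14: h_left=0, h_right=-1, diff=1 [OK], height=1
  node 16: h_left=-1, h_right=-1, diff=0 [OK], height=0
  node 19: h_left=0, h_right=-1, diff=1 [OK], height=1
  node 15: h_left=1, h_right=1, diff=0 [OK], height=2
  node 30: h_left=-1, h_right=-1, diff=0 [OK], height=0
  node 32: h_left=0, h_right=-1, diff=1 [OK], height=1
  node 45: h_left=-1, h_right=-1, diff=0 [OK], height=0
  node 48: h_left=0, h_right=-1, diff=1 [OK], height=1
  node 34: h_left=1, h_right=1, diff=0 [OK], height=2
  node 29: h_left=2, h_right=2, diff=0 [OK], height=3
All nodes satisfy the balance condition.
Result: Balanced


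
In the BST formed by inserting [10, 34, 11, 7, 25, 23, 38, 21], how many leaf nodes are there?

Tree built from: [10, 34, 11, 7, 25, 23, 38, 21]
Tree (level-order array): [10, 7, 34, None, None, 11, 38, None, 25, None, None, 23, None, 21]
Rule: A leaf has 0 children.
Per-node child counts:
  node 10: 2 child(ren)
  node 7: 0 child(ren)
  node 34: 2 child(ren)
  node 11: 1 child(ren)
  node 25: 1 child(ren)
  node 23: 1 child(ren)
  node 21: 0 child(ren)
  node 38: 0 child(ren)
Matching nodes: [7, 21, 38]
Count of leaf nodes: 3


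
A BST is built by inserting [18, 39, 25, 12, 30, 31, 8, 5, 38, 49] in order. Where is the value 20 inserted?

Starting tree (level order): [18, 12, 39, 8, None, 25, 49, 5, None, None, 30, None, None, None, None, None, 31, None, 38]
Insertion path: 18 -> 39 -> 25
Result: insert 20 as left child of 25
Final tree (level order): [18, 12, 39, 8, None, 25, 49, 5, None, 20, 30, None, None, None, None, None, None, None, 31, None, 38]


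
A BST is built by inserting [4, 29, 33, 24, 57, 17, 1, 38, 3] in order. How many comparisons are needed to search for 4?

Search path for 4: 4
Found: True
Comparisons: 1


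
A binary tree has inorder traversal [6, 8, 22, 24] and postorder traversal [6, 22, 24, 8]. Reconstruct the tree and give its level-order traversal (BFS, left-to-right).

Inorder:   [6, 8, 22, 24]
Postorder: [6, 22, 24, 8]
Algorithm: postorder visits root last, so walk postorder right-to-left;
each value is the root of the current inorder slice — split it at that
value, recurse on the right subtree first, then the left.
Recursive splits:
  root=8; inorder splits into left=[6], right=[22, 24]
  root=24; inorder splits into left=[22], right=[]
  root=22; inorder splits into left=[], right=[]
  root=6; inorder splits into left=[], right=[]
Reconstructed level-order: [8, 6, 24, 22]


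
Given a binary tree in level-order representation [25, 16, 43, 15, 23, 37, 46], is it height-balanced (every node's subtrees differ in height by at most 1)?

Tree (level-order array): [25, 16, 43, 15, 23, 37, 46]
Definition: a tree is height-balanced if, at every node, |h(left) - h(right)| <= 1 (empty subtree has height -1).
Bottom-up per-node check:
  node 15: h_left=-1, h_right=-1, diff=0 [OK], height=0
  node 23: h_left=-1, h_right=-1, diff=0 [OK], height=0
  node 16: h_left=0, h_right=0, diff=0 [OK], height=1
  node 37: h_left=-1, h_right=-1, diff=0 [OK], height=0
  node 46: h_left=-1, h_right=-1, diff=0 [OK], height=0
  node 43: h_left=0, h_right=0, diff=0 [OK], height=1
  node 25: h_left=1, h_right=1, diff=0 [OK], height=2
All nodes satisfy the balance condition.
Result: Balanced


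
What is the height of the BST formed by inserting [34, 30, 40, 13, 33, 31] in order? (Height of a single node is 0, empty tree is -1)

Insertion order: [34, 30, 40, 13, 33, 31]
Tree (level-order array): [34, 30, 40, 13, 33, None, None, None, None, 31]
Compute height bottom-up (empty subtree = -1):
  height(13) = 1 + max(-1, -1) = 0
  height(31) = 1 + max(-1, -1) = 0
  height(33) = 1 + max(0, -1) = 1
  height(30) = 1 + max(0, 1) = 2
  height(40) = 1 + max(-1, -1) = 0
  height(34) = 1 + max(2, 0) = 3
Height = 3


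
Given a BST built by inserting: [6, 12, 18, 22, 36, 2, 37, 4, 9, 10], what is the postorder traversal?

Tree insertion order: [6, 12, 18, 22, 36, 2, 37, 4, 9, 10]
Tree (level-order array): [6, 2, 12, None, 4, 9, 18, None, None, None, 10, None, 22, None, None, None, 36, None, 37]
Postorder traversal: [4, 2, 10, 9, 37, 36, 22, 18, 12, 6]


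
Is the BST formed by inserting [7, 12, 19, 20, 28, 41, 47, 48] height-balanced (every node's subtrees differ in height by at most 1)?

Tree (level-order array): [7, None, 12, None, 19, None, 20, None, 28, None, 41, None, 47, None, 48]
Definition: a tree is height-balanced if, at every node, |h(left) - h(right)| <= 1 (empty subtree has height -1).
Bottom-up per-node check:
  node 48: h_left=-1, h_right=-1, diff=0 [OK], height=0
  node 47: h_left=-1, h_right=0, diff=1 [OK], height=1
  node 41: h_left=-1, h_right=1, diff=2 [FAIL (|-1-1|=2 > 1)], height=2
  node 28: h_left=-1, h_right=2, diff=3 [FAIL (|-1-2|=3 > 1)], height=3
  node 20: h_left=-1, h_right=3, diff=4 [FAIL (|-1-3|=4 > 1)], height=4
  node 19: h_left=-1, h_right=4, diff=5 [FAIL (|-1-4|=5 > 1)], height=5
  node 12: h_left=-1, h_right=5, diff=6 [FAIL (|-1-5|=6 > 1)], height=6
  node 7: h_left=-1, h_right=6, diff=7 [FAIL (|-1-6|=7 > 1)], height=7
Node 41 violates the condition: |-1 - 1| = 2 > 1.
Result: Not balanced


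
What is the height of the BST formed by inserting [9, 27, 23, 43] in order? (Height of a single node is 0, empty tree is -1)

Insertion order: [9, 27, 23, 43]
Tree (level-order array): [9, None, 27, 23, 43]
Compute height bottom-up (empty subtree = -1):
  height(23) = 1 + max(-1, -1) = 0
  height(43) = 1 + max(-1, -1) = 0
  height(27) = 1 + max(0, 0) = 1
  height(9) = 1 + max(-1, 1) = 2
Height = 2


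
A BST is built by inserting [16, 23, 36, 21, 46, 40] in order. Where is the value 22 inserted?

Starting tree (level order): [16, None, 23, 21, 36, None, None, None, 46, 40]
Insertion path: 16 -> 23 -> 21
Result: insert 22 as right child of 21
Final tree (level order): [16, None, 23, 21, 36, None, 22, None, 46, None, None, 40]


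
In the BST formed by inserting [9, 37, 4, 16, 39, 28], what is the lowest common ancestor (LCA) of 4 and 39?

Tree insertion order: [9, 37, 4, 16, 39, 28]
Tree (level-order array): [9, 4, 37, None, None, 16, 39, None, 28]
In a BST, the LCA of p=4, q=39 is the first node v on the
root-to-leaf path with p <= v <= q (go left if both < v, right if both > v).
Walk from root:
  at 9: 4 <= 9 <= 39, this is the LCA
LCA = 9


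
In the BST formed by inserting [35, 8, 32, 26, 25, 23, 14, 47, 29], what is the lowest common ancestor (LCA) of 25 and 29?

Tree insertion order: [35, 8, 32, 26, 25, 23, 14, 47, 29]
Tree (level-order array): [35, 8, 47, None, 32, None, None, 26, None, 25, 29, 23, None, None, None, 14]
In a BST, the LCA of p=25, q=29 is the first node v on the
root-to-leaf path with p <= v <= q (go left if both < v, right if both > v).
Walk from root:
  at 35: both 25 and 29 < 35, go left
  at 8: both 25 and 29 > 8, go right
  at 32: both 25 and 29 < 32, go left
  at 26: 25 <= 26 <= 29, this is the LCA
LCA = 26


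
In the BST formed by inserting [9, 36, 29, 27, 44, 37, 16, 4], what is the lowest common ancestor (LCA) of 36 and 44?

Tree insertion order: [9, 36, 29, 27, 44, 37, 16, 4]
Tree (level-order array): [9, 4, 36, None, None, 29, 44, 27, None, 37, None, 16]
In a BST, the LCA of p=36, q=44 is the first node v on the
root-to-leaf path with p <= v <= q (go left if both < v, right if both > v).
Walk from root:
  at 9: both 36 and 44 > 9, go right
  at 36: 36 <= 36 <= 44, this is the LCA
LCA = 36


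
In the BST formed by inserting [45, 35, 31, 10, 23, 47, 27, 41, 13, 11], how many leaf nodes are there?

Tree built from: [45, 35, 31, 10, 23, 47, 27, 41, 13, 11]
Tree (level-order array): [45, 35, 47, 31, 41, None, None, 10, None, None, None, None, 23, 13, 27, 11]
Rule: A leaf has 0 children.
Per-node child counts:
  node 45: 2 child(ren)
  node 35: 2 child(ren)
  node 31: 1 child(ren)
  node 10: 1 child(ren)
  node 23: 2 child(ren)
  node 13: 1 child(ren)
  node 11: 0 child(ren)
  node 27: 0 child(ren)
  node 41: 0 child(ren)
  node 47: 0 child(ren)
Matching nodes: [11, 27, 41, 47]
Count of leaf nodes: 4


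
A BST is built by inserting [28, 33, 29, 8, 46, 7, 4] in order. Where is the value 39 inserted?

Starting tree (level order): [28, 8, 33, 7, None, 29, 46, 4]
Insertion path: 28 -> 33 -> 46
Result: insert 39 as left child of 46
Final tree (level order): [28, 8, 33, 7, None, 29, 46, 4, None, None, None, 39]


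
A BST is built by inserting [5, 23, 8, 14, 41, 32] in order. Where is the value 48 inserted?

Starting tree (level order): [5, None, 23, 8, 41, None, 14, 32]
Insertion path: 5 -> 23 -> 41
Result: insert 48 as right child of 41
Final tree (level order): [5, None, 23, 8, 41, None, 14, 32, 48]


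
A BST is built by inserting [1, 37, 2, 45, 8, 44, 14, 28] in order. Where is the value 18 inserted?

Starting tree (level order): [1, None, 37, 2, 45, None, 8, 44, None, None, 14, None, None, None, 28]
Insertion path: 1 -> 37 -> 2 -> 8 -> 14 -> 28
Result: insert 18 as left child of 28
Final tree (level order): [1, None, 37, 2, 45, None, 8, 44, None, None, 14, None, None, None, 28, 18]


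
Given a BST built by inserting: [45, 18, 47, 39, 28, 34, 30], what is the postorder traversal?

Tree insertion order: [45, 18, 47, 39, 28, 34, 30]
Tree (level-order array): [45, 18, 47, None, 39, None, None, 28, None, None, 34, 30]
Postorder traversal: [30, 34, 28, 39, 18, 47, 45]


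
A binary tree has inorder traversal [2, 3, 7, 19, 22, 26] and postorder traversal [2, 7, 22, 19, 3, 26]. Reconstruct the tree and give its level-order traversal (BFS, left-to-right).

Inorder:   [2, 3, 7, 19, 22, 26]
Postorder: [2, 7, 22, 19, 3, 26]
Algorithm: postorder visits root last, so walk postorder right-to-left;
each value is the root of the current inorder slice — split it at that
value, recurse on the right subtree first, then the left.
Recursive splits:
  root=26; inorder splits into left=[2, 3, 7, 19, 22], right=[]
  root=3; inorder splits into left=[2], right=[7, 19, 22]
  root=19; inorder splits into left=[7], right=[22]
  root=22; inorder splits into left=[], right=[]
  root=7; inorder splits into left=[], right=[]
  root=2; inorder splits into left=[], right=[]
Reconstructed level-order: [26, 3, 2, 19, 7, 22]


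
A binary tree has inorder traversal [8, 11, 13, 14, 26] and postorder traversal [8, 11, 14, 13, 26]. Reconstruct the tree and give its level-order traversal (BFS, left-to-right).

Inorder:   [8, 11, 13, 14, 26]
Postorder: [8, 11, 14, 13, 26]
Algorithm: postorder visits root last, so walk postorder right-to-left;
each value is the root of the current inorder slice — split it at that
value, recurse on the right subtree first, then the left.
Recursive splits:
  root=26; inorder splits into left=[8, 11, 13, 14], right=[]
  root=13; inorder splits into left=[8, 11], right=[14]
  root=14; inorder splits into left=[], right=[]
  root=11; inorder splits into left=[8], right=[]
  root=8; inorder splits into left=[], right=[]
Reconstructed level-order: [26, 13, 11, 14, 8]


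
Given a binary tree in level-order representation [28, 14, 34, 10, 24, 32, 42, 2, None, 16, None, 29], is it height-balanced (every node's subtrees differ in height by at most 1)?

Tree (level-order array): [28, 14, 34, 10, 24, 32, 42, 2, None, 16, None, 29]
Definition: a tree is height-balanced if, at every node, |h(left) - h(right)| <= 1 (empty subtree has height -1).
Bottom-up per-node check:
  node 2: h_left=-1, h_right=-1, diff=0 [OK], height=0
  node 10: h_left=0, h_right=-1, diff=1 [OK], height=1
  node 16: h_left=-1, h_right=-1, diff=0 [OK], height=0
  node 24: h_left=0, h_right=-1, diff=1 [OK], height=1
  node 14: h_left=1, h_right=1, diff=0 [OK], height=2
  node 29: h_left=-1, h_right=-1, diff=0 [OK], height=0
  node 32: h_left=0, h_right=-1, diff=1 [OK], height=1
  node 42: h_left=-1, h_right=-1, diff=0 [OK], height=0
  node 34: h_left=1, h_right=0, diff=1 [OK], height=2
  node 28: h_left=2, h_right=2, diff=0 [OK], height=3
All nodes satisfy the balance condition.
Result: Balanced


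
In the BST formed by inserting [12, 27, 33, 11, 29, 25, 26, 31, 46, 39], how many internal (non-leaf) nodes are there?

Tree built from: [12, 27, 33, 11, 29, 25, 26, 31, 46, 39]
Tree (level-order array): [12, 11, 27, None, None, 25, 33, None, 26, 29, 46, None, None, None, 31, 39]
Rule: An internal node has at least one child.
Per-node child counts:
  node 12: 2 child(ren)
  node 11: 0 child(ren)
  node 27: 2 child(ren)
  node 25: 1 child(ren)
  node 26: 0 child(ren)
  node 33: 2 child(ren)
  node 29: 1 child(ren)
  node 31: 0 child(ren)
  node 46: 1 child(ren)
  node 39: 0 child(ren)
Matching nodes: [12, 27, 25, 33, 29, 46]
Count of internal (non-leaf) nodes: 6


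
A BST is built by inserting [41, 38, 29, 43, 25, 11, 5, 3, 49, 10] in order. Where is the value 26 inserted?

Starting tree (level order): [41, 38, 43, 29, None, None, 49, 25, None, None, None, 11, None, 5, None, 3, 10]
Insertion path: 41 -> 38 -> 29 -> 25
Result: insert 26 as right child of 25
Final tree (level order): [41, 38, 43, 29, None, None, 49, 25, None, None, None, 11, 26, 5, None, None, None, 3, 10]


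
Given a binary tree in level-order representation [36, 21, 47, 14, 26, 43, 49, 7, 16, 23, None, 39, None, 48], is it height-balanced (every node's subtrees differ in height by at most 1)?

Tree (level-order array): [36, 21, 47, 14, 26, 43, 49, 7, 16, 23, None, 39, None, 48]
Definition: a tree is height-balanced if, at every node, |h(left) - h(right)| <= 1 (empty subtree has height -1).
Bottom-up per-node check:
  node 7: h_left=-1, h_right=-1, diff=0 [OK], height=0
  node 16: h_left=-1, h_right=-1, diff=0 [OK], height=0
  node 14: h_left=0, h_right=0, diff=0 [OK], height=1
  node 23: h_left=-1, h_right=-1, diff=0 [OK], height=0
  node 26: h_left=0, h_right=-1, diff=1 [OK], height=1
  node 21: h_left=1, h_right=1, diff=0 [OK], height=2
  node 39: h_left=-1, h_right=-1, diff=0 [OK], height=0
  node 43: h_left=0, h_right=-1, diff=1 [OK], height=1
  node 48: h_left=-1, h_right=-1, diff=0 [OK], height=0
  node 49: h_left=0, h_right=-1, diff=1 [OK], height=1
  node 47: h_left=1, h_right=1, diff=0 [OK], height=2
  node 36: h_left=2, h_right=2, diff=0 [OK], height=3
All nodes satisfy the balance condition.
Result: Balanced


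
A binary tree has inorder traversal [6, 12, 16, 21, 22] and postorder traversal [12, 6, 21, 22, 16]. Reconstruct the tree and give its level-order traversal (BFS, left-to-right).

Inorder:   [6, 12, 16, 21, 22]
Postorder: [12, 6, 21, 22, 16]
Algorithm: postorder visits root last, so walk postorder right-to-left;
each value is the root of the current inorder slice — split it at that
value, recurse on the right subtree first, then the left.
Recursive splits:
  root=16; inorder splits into left=[6, 12], right=[21, 22]
  root=22; inorder splits into left=[21], right=[]
  root=21; inorder splits into left=[], right=[]
  root=6; inorder splits into left=[], right=[12]
  root=12; inorder splits into left=[], right=[]
Reconstructed level-order: [16, 6, 22, 12, 21]


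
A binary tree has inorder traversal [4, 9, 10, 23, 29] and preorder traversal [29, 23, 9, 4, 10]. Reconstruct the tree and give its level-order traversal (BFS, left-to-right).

Inorder:  [4, 9, 10, 23, 29]
Preorder: [29, 23, 9, 4, 10]
Algorithm: preorder visits root first, so consume preorder in order;
for each root, split the current inorder slice at that value into
left-subtree inorder and right-subtree inorder, then recurse.
Recursive splits:
  root=29; inorder splits into left=[4, 9, 10, 23], right=[]
  root=23; inorder splits into left=[4, 9, 10], right=[]
  root=9; inorder splits into left=[4], right=[10]
  root=4; inorder splits into left=[], right=[]
  root=10; inorder splits into left=[], right=[]
Reconstructed level-order: [29, 23, 9, 4, 10]


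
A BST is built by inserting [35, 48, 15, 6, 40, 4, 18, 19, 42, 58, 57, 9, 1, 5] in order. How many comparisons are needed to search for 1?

Search path for 1: 35 -> 15 -> 6 -> 4 -> 1
Found: True
Comparisons: 5


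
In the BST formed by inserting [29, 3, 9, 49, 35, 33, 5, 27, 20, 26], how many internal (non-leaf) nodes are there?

Tree built from: [29, 3, 9, 49, 35, 33, 5, 27, 20, 26]
Tree (level-order array): [29, 3, 49, None, 9, 35, None, 5, 27, 33, None, None, None, 20, None, None, None, None, 26]
Rule: An internal node has at least one child.
Per-node child counts:
  node 29: 2 child(ren)
  node 3: 1 child(ren)
  node 9: 2 child(ren)
  node 5: 0 child(ren)
  node 27: 1 child(ren)
  node 20: 1 child(ren)
  node 26: 0 child(ren)
  node 49: 1 child(ren)
  node 35: 1 child(ren)
  node 33: 0 child(ren)
Matching nodes: [29, 3, 9, 27, 20, 49, 35]
Count of internal (non-leaf) nodes: 7


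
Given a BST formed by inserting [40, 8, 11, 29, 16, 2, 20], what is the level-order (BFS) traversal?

Tree insertion order: [40, 8, 11, 29, 16, 2, 20]
Tree (level-order array): [40, 8, None, 2, 11, None, None, None, 29, 16, None, None, 20]
BFS from the root, enqueuing left then right child of each popped node:
  queue [40] -> pop 40, enqueue [8], visited so far: [40]
  queue [8] -> pop 8, enqueue [2, 11], visited so far: [40, 8]
  queue [2, 11] -> pop 2, enqueue [none], visited so far: [40, 8, 2]
  queue [11] -> pop 11, enqueue [29], visited so far: [40, 8, 2, 11]
  queue [29] -> pop 29, enqueue [16], visited so far: [40, 8, 2, 11, 29]
  queue [16] -> pop 16, enqueue [20], visited so far: [40, 8, 2, 11, 29, 16]
  queue [20] -> pop 20, enqueue [none], visited so far: [40, 8, 2, 11, 29, 16, 20]
Result: [40, 8, 2, 11, 29, 16, 20]


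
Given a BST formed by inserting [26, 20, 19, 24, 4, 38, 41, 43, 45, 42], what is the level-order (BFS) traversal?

Tree insertion order: [26, 20, 19, 24, 4, 38, 41, 43, 45, 42]
Tree (level-order array): [26, 20, 38, 19, 24, None, 41, 4, None, None, None, None, 43, None, None, 42, 45]
BFS from the root, enqueuing left then right child of each popped node:
  queue [26] -> pop 26, enqueue [20, 38], visited so far: [26]
  queue [20, 38] -> pop 20, enqueue [19, 24], visited so far: [26, 20]
  queue [38, 19, 24] -> pop 38, enqueue [41], visited so far: [26, 20, 38]
  queue [19, 24, 41] -> pop 19, enqueue [4], visited so far: [26, 20, 38, 19]
  queue [24, 41, 4] -> pop 24, enqueue [none], visited so far: [26, 20, 38, 19, 24]
  queue [41, 4] -> pop 41, enqueue [43], visited so far: [26, 20, 38, 19, 24, 41]
  queue [4, 43] -> pop 4, enqueue [none], visited so far: [26, 20, 38, 19, 24, 41, 4]
  queue [43] -> pop 43, enqueue [42, 45], visited so far: [26, 20, 38, 19, 24, 41, 4, 43]
  queue [42, 45] -> pop 42, enqueue [none], visited so far: [26, 20, 38, 19, 24, 41, 4, 43, 42]
  queue [45] -> pop 45, enqueue [none], visited so far: [26, 20, 38, 19, 24, 41, 4, 43, 42, 45]
Result: [26, 20, 38, 19, 24, 41, 4, 43, 42, 45]
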